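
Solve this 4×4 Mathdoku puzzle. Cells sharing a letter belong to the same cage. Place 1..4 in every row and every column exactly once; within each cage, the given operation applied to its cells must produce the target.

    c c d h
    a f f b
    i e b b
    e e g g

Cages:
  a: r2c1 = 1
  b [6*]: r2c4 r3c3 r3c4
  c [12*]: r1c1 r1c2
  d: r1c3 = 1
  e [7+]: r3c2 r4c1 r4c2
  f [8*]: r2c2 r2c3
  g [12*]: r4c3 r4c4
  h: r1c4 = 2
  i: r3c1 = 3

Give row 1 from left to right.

4 3 1 2

Cage d is given, which forces r1c3 = 1.
H is a freebie, so r1c4 = 2.
A is a freebie, which forces r2c1 = 1.
1 is placed in row 2, so r2c4 = 3.
Cage i is given, which forces r3c1 = 3.
Row 3 already has 3, leaving r3c3 = 2.
Column 4 already has 3, leaving r3c4 = 1.
Column 4 already has 3, which forces r4c4 = 4.
Column 1 now contains 3, so r1c1 = 4.
Cage c needs two cells with product 12, leaving r1c2 = 3.
Cage f needs two cells with product 8, so r2c2 = 2.
Column 3 now contains 2, which forces r2c3 = 4.
Row 3 now contains 1, which forces r3c2 = 4.
Row 4 now contains 4, leaving r4c1 = 2.
Cage e has sum 7, so r4c2 = 1.
Row 4 now contains 4, which forces r4c3 = 3.
The full grid is 4 3 1 2 / 1 2 4 3 / 3 4 2 1 / 2 1 3 4.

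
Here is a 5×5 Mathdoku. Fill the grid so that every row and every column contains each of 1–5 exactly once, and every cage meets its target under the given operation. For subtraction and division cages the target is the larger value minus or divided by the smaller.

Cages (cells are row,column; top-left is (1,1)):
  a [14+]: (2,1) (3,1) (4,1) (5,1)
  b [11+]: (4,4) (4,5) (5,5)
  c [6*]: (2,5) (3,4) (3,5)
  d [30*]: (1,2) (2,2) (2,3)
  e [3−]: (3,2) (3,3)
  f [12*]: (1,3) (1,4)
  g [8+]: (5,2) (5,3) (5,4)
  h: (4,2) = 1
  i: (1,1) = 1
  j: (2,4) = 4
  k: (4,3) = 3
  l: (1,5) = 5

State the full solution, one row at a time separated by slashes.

Cage i is a single given cell, leaving (1,1) = 1.
L is a freebie, so (1,5) = 5.
Cage j is a single given cell; hence (2,4) = 4.
H is a freebie; hence (4,2) = 1.
Cage k is given, which forces (4,3) = 3.
Column 3 now contains 3, so (1,3) = 4.
Column 4 already has 4, leaving (1,4) = 3.
Cage b needs sum 11, leaving (4,4) = 5.
Row 1 already has 3, so (1,2) = 2.
The 3 cells of cage d must have product 30, which forces (2,2) = 3.
Cage d needs product 30, so (2,3) = 5.
Column 2 already has 2; hence (5,2) = 5.
Row 2 already has 5, leaving (2,1) = 2.
Row 2 now contains 2, leaving (2,5) = 1.
The 4 cells of cage a must have sum 14; hence (3,1) = 5.
5 is placed in column 2; hence (3,2) = 4.
Cage e's pair has difference 3, which forces (3,3) = 1.
1 is placed in row 3, which forces (3,4) = 2.
Cage c needs product 6, so (3,5) = 3.
Cage a needs sum 14, leaving (4,1) = 4.
Row 4 now contains 4, so (4,5) = 2.
The 4 cells of cage a must have sum 14; hence (5,1) = 3.
1 is placed in column 3, so (5,3) = 2.
Column 4 now contains 2; hence (5,4) = 1.
Column 5 now contains 2, which forces (5,5) = 4.

1 2 4 3 5 / 2 3 5 4 1 / 5 4 1 2 3 / 4 1 3 5 2 / 3 5 2 1 4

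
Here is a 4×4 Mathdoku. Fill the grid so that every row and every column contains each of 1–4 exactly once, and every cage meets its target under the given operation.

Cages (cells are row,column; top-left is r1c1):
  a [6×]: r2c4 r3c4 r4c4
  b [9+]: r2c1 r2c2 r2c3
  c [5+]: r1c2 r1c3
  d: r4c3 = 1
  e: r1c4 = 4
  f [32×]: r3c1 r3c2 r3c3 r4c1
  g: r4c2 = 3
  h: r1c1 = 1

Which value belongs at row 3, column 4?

Cage h is a single given cell, so r1c1 = 1.
Cage e is given, so r1c4 = 4.
Column 1 now contains 1, which forces r3c1 = 2.
The 4 cells of cage f must have product 32, which forces r4c1 = 4.
Cage g is given, which forces r4c2 = 3.
Cage d is given; hence r4c3 = 1.
Row 4 already has 1; hence r4c4 = 2.
3 is placed in column 2, so r1c2 = 2.
The two cells of cage c must have sum 5, which forces r1c3 = 3.
Column 1 now contains 4, which forces r2c1 = 3.
Column 2 now contains 2, so r2c2 = 4.
4 is placed in row 2, which forces r2c3 = 2.
Row 2 now contains 3, so r2c4 = 1.
Cage f has product 32; hence r3c2 = 1.
Column 3 already has 1, so r3c3 = 4.
Column 4 already has 1, which forces r3c4 = 3.
Filled in: 1 2 3 4 / 3 4 2 1 / 2 1 4 3 / 4 3 1 2.

3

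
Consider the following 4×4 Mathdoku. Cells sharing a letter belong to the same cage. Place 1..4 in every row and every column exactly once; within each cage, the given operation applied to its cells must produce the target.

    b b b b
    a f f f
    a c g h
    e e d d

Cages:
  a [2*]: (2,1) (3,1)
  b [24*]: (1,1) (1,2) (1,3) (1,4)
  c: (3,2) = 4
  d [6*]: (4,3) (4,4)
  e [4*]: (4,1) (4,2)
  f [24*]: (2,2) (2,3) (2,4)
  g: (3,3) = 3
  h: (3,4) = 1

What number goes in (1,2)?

2

C is a freebie, so (3,2) = 4.
G is a freebie; hence (3,3) = 3.
H is a freebie; hence (3,4) = 1.
Column 2 already has 4, leaving (4,2) = 1.
Column 3 now contains 3, so (4,3) = 2.
Row 4 now contains 2, leaving (4,4) = 3.
Cage a needs two cells with product 2, so (2,1) = 1.
The 3 cells of cage f must have product 24; hence (2,2) = 3.
Column 3 already has 2, leaving (2,3) = 4.
Cage f has product 24, so (2,4) = 2.
Row 3 already has 1, leaving (3,1) = 2.
Row 4 now contains 1; hence (4,1) = 4.
4 is placed in column 1; hence (1,1) = 3.
Column 2 already has 3; hence (1,2) = 2.
Column 3 now contains 4, leaving (1,3) = 1.
Column 4 now contains 2, leaving (1,4) = 4.
The full grid is 3 2 1 4 / 1 3 4 2 / 2 4 3 1 / 4 1 2 3.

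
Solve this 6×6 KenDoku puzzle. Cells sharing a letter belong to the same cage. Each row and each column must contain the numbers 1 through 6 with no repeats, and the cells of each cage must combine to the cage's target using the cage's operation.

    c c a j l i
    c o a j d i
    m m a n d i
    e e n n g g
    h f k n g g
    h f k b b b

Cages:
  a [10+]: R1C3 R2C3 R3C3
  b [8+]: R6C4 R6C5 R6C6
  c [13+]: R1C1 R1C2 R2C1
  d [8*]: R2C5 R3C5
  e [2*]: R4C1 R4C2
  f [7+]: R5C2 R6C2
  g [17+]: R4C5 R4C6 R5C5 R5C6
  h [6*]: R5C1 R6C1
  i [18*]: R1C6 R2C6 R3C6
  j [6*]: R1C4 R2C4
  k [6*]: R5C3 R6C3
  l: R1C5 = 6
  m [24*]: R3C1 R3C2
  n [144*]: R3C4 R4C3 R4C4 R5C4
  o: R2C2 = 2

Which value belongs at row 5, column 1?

Cage l is a single given cell, so R1C5 = 6.
Cage o is given, leaving R2C2 = 2.
2 is placed in row 2, which forces R2C5 = 4.
Column 5 now contains 4; hence R3C5 = 2.
Column 2 already has 2; hence R4C2 = 1.
1 is placed in row 4, so R4C1 = 2.
The only place for 5 in row 3 is R3C3.
In row 1, 5 can only go at R1C2, so R1C2 = 5.
Cage c needs sum 13; hence R1C1 = 3.
Row 1 already has 3, which forces R1C6 = 1.
Cage c has sum 13, leaving R2C1 = 5.
1 is placed in row 1, which forces R1C4 = 2.
Cage j's pair has product 6, so R2C4 = 3.
Row 2 now contains 3; hence R2C6 = 6.
Column 6 already has 6, which forces R3C6 = 3.
2 is placed in row 1, which forces R1C3 = 4.
Row 2 now contains 3; hence R2C3 = 1.
The 4 cells of cage n must have product 144, so R4C3 = 6.
The 4 cells of cage n must have product 144; hence R4C4 = 4.
Row 4 now contains 4, leaving R4C6 = 5.
Column 6 now contains 5, leaving R5C6 = 4.
Column 6 now contains 4; hence R6C6 = 2.
Row 4 now contains 5, which forces R4C5 = 3.
Row 5 already has 4, which forces R5C2 = 3.
Cage k's pair has product 6, so R5C3 = 2.
Cage g needs sum 17, so R5C5 = 5.
Cage f's pair has sum 7, leaving R6C2 = 4.
Row 6 already has 2; hence R6C3 = 3.
5 is placed in column 5; hence R6C5 = 1.
The two cells of cage m must have product 24; hence R3C1 = 4.
4 is placed in column 2, which forces R3C2 = 6.
6 is placed in row 3; hence R3C4 = 1.
The two cells of cage h must have product 6, leaving R5C1 = 1.
1 is placed in column 4; hence R5C4 = 6.
Row 6 now contains 1, so R6C1 = 6.
Row 6 now contains 1, so R6C4 = 5.
Filled in: 3 5 4 2 6 1 / 5 2 1 3 4 6 / 4 6 5 1 2 3 / 2 1 6 4 3 5 / 1 3 2 6 5 4 / 6 4 3 5 1 2.

1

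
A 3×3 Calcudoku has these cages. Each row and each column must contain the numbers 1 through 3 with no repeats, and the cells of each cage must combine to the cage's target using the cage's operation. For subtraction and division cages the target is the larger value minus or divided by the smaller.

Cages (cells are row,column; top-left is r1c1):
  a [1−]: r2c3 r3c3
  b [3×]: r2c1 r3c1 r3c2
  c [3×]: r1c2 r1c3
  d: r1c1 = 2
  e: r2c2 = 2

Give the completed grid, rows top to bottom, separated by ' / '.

Cage d is a single given cell, which forces r1c1 = 2.
The 3 cells of cage b must have product 3; hence r2c1 = 1.
Cage e is a single given cell, leaving r2c2 = 2.
Row 2 now contains 2, so r2c3 = 3.
The 3 cells of cage b must have product 3, leaving r3c1 = 3.
Cage b has product 3, which forces r3c2 = 1.
1 is placed in row 3, so r3c3 = 2.
1 is placed in column 2, which forces r1c2 = 3.
Column 3 now contains 3, which forces r1c3 = 1.

2 3 1 / 1 2 3 / 3 1 2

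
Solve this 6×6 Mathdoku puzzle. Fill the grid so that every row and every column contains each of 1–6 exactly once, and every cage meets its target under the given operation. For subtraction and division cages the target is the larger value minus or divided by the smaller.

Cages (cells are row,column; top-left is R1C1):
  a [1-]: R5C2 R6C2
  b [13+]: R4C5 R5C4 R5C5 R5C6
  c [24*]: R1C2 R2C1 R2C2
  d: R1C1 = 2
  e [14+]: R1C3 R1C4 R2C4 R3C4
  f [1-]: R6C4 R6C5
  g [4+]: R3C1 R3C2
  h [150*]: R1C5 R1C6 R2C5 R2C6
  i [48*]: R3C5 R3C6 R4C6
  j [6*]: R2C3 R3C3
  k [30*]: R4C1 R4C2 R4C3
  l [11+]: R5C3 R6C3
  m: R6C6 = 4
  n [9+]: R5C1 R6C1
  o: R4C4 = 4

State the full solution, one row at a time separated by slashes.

D is a freebie, leaving R1C1 = 2.
O is a freebie, which forces R4C4 = 4.
Cage m is given; hence R6C6 = 4.
Cage i needs product 48; hence R3C5 = 4.
In row 3, 5 can only go at R3C4, so R3C4 = 5.
The only place for 4 in column 3 is R1C3.
Cage e has sum 14, which forces R1C4 = 3.
The 4 cells of cage e must have sum 14, which forces R2C4 = 2.
In row 2, 3 can only go at R2C3, so R2C3 = 3.
Cage j's pair has product 6; hence R3C3 = 2.
2 is placed in row 3, so R3C6 = 6.
Column 6 now contains 6, which forces R4C6 = 2.
Row 4 needs a 3, and only R4C5 is open for it.
The 4 cells of cage b must have sum 13, so R5C6 = 3.
In row 5, 2 can only go at R5C2, so R5C2 = 2.
In row 5, 4 can only go at R5C1, so R5C1 = 4.
Cage c has product 24; hence R2C2 = 4.
Cage n's pair has sum 9; hence R6C1 = 5.
Row 6 already has 5, so R6C3 = 6.
Row 6 already has 6; hence R6C4 = 1.
Row 6 already has 5, leaving R6C5 = 2.
Column 3 already has 6, leaving R5C3 = 5.
Column 4 now contains 1, which forces R5C4 = 6.
The 4 cells of cage b must have sum 13, which forces R5C5 = 1.
Row 6 already has 1, which forces R6C2 = 3.
Cage g's pair has sum 4, leaving R3C1 = 3.
Column 2 now contains 3, leaving R3C2 = 1.
Cage k has product 30, leaving R4C1 = 6.
The 3 cells of cage k must have product 30, leaving R4C2 = 5.
Column 3 now contains 5, so R4C3 = 1.
Column 2 already has 1, so R1C2 = 6.
Row 1 now contains 6, leaving R1C5 = 5.
Row 1 now contains 5, so R1C6 = 1.
Column 1 now contains 6, so R2C1 = 1.
Column 5 already has 5, leaving R2C5 = 6.
Column 6 now contains 1; hence R2C6 = 5.

2 6 4 3 5 1 / 1 4 3 2 6 5 / 3 1 2 5 4 6 / 6 5 1 4 3 2 / 4 2 5 6 1 3 / 5 3 6 1 2 4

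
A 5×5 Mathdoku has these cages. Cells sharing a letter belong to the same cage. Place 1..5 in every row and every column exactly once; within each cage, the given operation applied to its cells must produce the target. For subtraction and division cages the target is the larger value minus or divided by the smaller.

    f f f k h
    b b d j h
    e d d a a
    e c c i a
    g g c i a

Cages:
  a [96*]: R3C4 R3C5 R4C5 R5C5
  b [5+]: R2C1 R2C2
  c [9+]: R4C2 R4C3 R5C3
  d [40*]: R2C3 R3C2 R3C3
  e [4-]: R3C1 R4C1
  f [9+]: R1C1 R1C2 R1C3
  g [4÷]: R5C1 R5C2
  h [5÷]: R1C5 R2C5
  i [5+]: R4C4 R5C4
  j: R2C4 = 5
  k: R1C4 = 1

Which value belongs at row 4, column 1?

5

Cage k is given, leaving R1C4 = 1.
Row 1 already has 1, leaving R1C5 = 5.
Cage j is given, which forces R2C4 = 5.
Column 5 now contains 5; hence R2C5 = 1.
Cage a has product 96, so R3C4 = 4.
The 3 cells of cage d must have product 40, leaving R2C3 = 4.
Row 3 needs a 1, and only R3C1 is open for it.
Column 1 already has 1, leaving R4C1 = 5.
Column 1 already has 1, leaving R5C1 = 4.
The two cells of cage g must have quotient 4, leaving R5C2 = 1.
Cage f has sum 9, leaving R1C2 = 4.
4 is placed in column 2, which forces R4C2 = 3.
Row 4 already has 3, which forces R4C4 = 2.
Cage a needs product 96, leaving R4C5 = 4.
Column 4 now contains 2, which forces R5C4 = 3.
Row 5 already has 3, which forces R5C5 = 2.
Cage b needs two cells with sum 5; hence R2C1 = 3.
Column 2 now contains 3; hence R2C2 = 2.
Column 2 already has 2, leaving R3C2 = 5.
Row 3 already has 5, which forces R3C3 = 2.
Column 5 already has 2, which forces R3C5 = 3.
Row 4 already has 2, which forces R4C3 = 1.
2 is placed in row 5; hence R5C3 = 5.
Column 1 already has 3, leaving R1C1 = 2.
2 is placed in column 3, so R1C3 = 3.
Filled in: 2 4 3 1 5 / 3 2 4 5 1 / 1 5 2 4 3 / 5 3 1 2 4 / 4 1 5 3 2.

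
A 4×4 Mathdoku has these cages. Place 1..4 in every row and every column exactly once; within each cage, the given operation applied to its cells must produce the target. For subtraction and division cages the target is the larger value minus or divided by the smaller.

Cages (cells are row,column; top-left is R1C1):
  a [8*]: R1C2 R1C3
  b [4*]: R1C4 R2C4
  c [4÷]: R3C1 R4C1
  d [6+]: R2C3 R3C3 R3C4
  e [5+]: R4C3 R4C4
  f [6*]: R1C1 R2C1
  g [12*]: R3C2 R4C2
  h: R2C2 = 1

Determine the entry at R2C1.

2

Cage h is a single given cell; hence R2C2 = 1.
1 is placed in row 2, so R2C4 = 4.
4 is placed in column 4, leaving R1C4 = 1.
Cage d needs sum 6, which forces R3C3 = 1.
Row 3 already has 1, leaving R3C1 = 4.
Row 3 already has 4, leaving R3C2 = 3.
Row 3 already has 3, leaving R3C4 = 2.
Cage c's pair has quotient 4; hence R4C1 = 1.
3 is placed in column 2; hence R4C2 = 4.
Column 4 already has 2, which forces R4C4 = 3.
Column 2 now contains 4, which forces R1C2 = 2.
Cage a's pair has product 8, so R1C3 = 4.
Cage d has sum 6, leaving R2C3 = 3.
Row 4 already has 3, leaving R4C3 = 2.
2 is placed in row 1; hence R1C1 = 3.
3 is placed in row 2, leaving R2C1 = 2.
Completed grid: 3 2 4 1 / 2 1 3 4 / 4 3 1 2 / 1 4 2 3.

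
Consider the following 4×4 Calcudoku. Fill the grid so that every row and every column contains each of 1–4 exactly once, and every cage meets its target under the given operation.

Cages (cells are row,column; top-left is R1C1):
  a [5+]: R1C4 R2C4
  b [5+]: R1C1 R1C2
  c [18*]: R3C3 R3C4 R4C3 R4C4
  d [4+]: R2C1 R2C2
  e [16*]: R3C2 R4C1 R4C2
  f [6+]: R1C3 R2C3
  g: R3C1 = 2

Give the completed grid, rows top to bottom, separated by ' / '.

Cage g is a single given cell, which forces R3C1 = 2.
2 is placed in row 3; hence R3C2 = 4.
2 is placed in column 1, which forces R4C1 = 4.
Column 2 already has 4, so R4C2 = 1.
The two cells of cage b must have sum 5, which forces R1C1 = 3.
Cage b needs two cells with sum 5, leaving R1C2 = 2.
2 is placed in row 1; hence R1C3 = 4.
Row 1 already has 4; hence R1C4 = 1.
Cage d needs two cells with sum 4, which forces R2C1 = 1.
Column 2 already has 1, leaving R2C2 = 3.
Column 3 now contains 4; hence R2C3 = 2.
Row 2 already has 2, so R2C4 = 4.
Column 4 now contains 1, leaving R3C4 = 3.
Column 3 now contains 2, so R4C3 = 3.
Column 4 now contains 3, which forces R4C4 = 2.
3 is placed in row 3, so R3C3 = 1.

3 2 4 1 / 1 3 2 4 / 2 4 1 3 / 4 1 3 2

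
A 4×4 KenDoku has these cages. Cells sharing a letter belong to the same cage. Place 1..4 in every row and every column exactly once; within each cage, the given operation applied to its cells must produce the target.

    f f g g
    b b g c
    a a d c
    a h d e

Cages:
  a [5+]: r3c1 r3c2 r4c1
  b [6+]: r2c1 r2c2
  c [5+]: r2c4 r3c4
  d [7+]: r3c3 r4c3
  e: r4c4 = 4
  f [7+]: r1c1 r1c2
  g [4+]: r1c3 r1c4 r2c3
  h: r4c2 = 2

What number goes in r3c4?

Cage g has sum 4; hence r1c3 = 2.
Cage g has sum 4, leaving r1c4 = 1.
Cage g has sum 4, leaving r2c3 = 1.
Cage h is a single given cell, leaving r4c2 = 2.
Cage e is a single given cell, which forces r4c4 = 4.
Cage b needs two cells with sum 6, which forces r2c1 = 2.
Column 2 now contains 2, so r2c2 = 4.
2 is placed in row 2; hence r2c4 = 3.
Cage a needs sum 5, leaving r3c1 = 3.
Column 2 now contains 2, so r3c2 = 1.
Cage d's pair has sum 7, leaving r3c3 = 4.
3 is placed in column 4, leaving r3c4 = 2.
2 is placed in row 4, leaving r4c1 = 1.
4 is placed in row 4, which forces r4c3 = 3.
3 is placed in column 1, leaving r1c1 = 4.
Column 2 already has 4, so r1c2 = 3.
Filled in: 4 3 2 1 / 2 4 1 3 / 3 1 4 2 / 1 2 3 4.

2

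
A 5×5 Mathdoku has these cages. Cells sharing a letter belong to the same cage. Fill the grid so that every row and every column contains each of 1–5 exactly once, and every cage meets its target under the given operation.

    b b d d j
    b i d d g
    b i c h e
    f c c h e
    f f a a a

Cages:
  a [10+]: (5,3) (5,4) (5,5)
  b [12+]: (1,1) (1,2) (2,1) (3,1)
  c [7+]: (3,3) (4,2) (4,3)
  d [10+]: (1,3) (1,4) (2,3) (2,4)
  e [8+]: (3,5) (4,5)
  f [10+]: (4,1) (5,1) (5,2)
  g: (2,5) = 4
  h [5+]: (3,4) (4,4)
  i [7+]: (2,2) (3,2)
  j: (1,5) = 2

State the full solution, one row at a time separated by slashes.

4 5 3 1 2 / 2 3 1 5 4 / 1 4 2 3 5 / 5 1 4 2 3 / 3 2 5 4 1

J is a freebie; hence (1,5) = 2.
G is a freebie, which forces (2,5) = 4.
In column 5, 1 can only go at (5,5), so (5,5) = 1.
Cage f needs sum 10, which forces (4,1) = 5.
5 is placed in row 4; hence (4,5) = 3.
3 is placed in column 5; hence (3,5) = 5.
Column 2 needs a 1, and only (4,2) is open for it.
Cage b needs sum 12, leaving (1,1) = 4.
The 4 cells of cage b must have sum 12, which forces (2,1) = 2.
2 is placed in column 1; hence (5,1) = 3.
Row 5 now contains 3, leaving (5,2) = 2.
Cage b has sum 12, leaving (1,2) = 5.
Cage i's pair has sum 7; hence (2,2) = 3.
3 is placed in column 1, which forces (3,1) = 1.
2 is placed in column 2; hence (3,2) = 4.
Row 3 now contains 4, which forces (3,3) = 2.
Row 3 already has 1, leaving (3,4) = 3.
Column 3 already has 2, which forces (4,3) = 4.
Row 4 now contains 4, so (4,4) = 2.
Column 3 now contains 4, so (5,3) = 5.
5 is placed in row 5; hence (5,4) = 4.
Cage d has sum 10; hence (1,3) = 3.
3 is placed in column 4, so (1,4) = 1.
5 is placed in column 3, which forces (2,3) = 1.
Cage d needs sum 10, leaving (2,4) = 5.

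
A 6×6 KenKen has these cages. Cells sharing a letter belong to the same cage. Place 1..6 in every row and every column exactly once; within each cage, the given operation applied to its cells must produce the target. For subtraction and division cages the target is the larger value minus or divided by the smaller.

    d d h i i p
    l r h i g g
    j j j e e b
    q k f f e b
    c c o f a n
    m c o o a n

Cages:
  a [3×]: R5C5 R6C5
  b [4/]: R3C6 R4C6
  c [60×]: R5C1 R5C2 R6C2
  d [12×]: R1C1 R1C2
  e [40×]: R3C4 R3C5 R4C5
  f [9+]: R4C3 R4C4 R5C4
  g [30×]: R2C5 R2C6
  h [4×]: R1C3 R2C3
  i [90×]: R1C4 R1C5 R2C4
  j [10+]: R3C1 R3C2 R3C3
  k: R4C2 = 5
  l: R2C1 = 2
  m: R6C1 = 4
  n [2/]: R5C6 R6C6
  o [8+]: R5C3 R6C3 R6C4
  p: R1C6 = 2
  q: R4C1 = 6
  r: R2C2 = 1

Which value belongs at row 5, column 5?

1

Cage p is given; hence R1C6 = 2.
Cage l is a single given cell, which forces R2C1 = 2.
Cage r is given, leaving R2C2 = 1.
Row 2 already has 1; hence R2C3 = 4.
Cage q is given, so R4C1 = 6.
K is a freebie, leaving R4C2 = 5.
Cage m is given, leaving R6C1 = 4.
Column 1 now contains 4, so R1C1 = 3.
Cage d's pair has product 12, so R1C2 = 4.
Column 3 already has 4; hence R1C3 = 1.
The 3 cells of cage c must have product 60, so R5C1 = 5.
Cage i needs product 90, leaving R2C4 = 3.
Column 1 now contains 5, so R3C1 = 1.
1 is placed in row 3, which forces R3C6 = 4.
Column 6 already has 4, so R4C6 = 1.
Column 4 now contains 3; hence R6C4 = 1.
Row 6 now contains 1, leaving R6C5 = 3.
3 is placed in row 6, which forces R6C6 = 6.
Cage g needs two cells with product 30, leaving R2C5 = 6.
Column 6 now contains 6; hence R2C6 = 5.
Cage f has sum 9; hence R4C3 = 3.
The 3 cells of cage e must have product 40; hence R4C5 = 4.
Cage c has product 60, leaving R5C2 = 6.
Cage o has sum 8, leaving R5C3 = 2.
Row 5 already has 2; hence R5C4 = 4.
3 is placed in column 5, which forces R5C5 = 1.
Column 6 now contains 6, leaving R5C6 = 3.
Row 6 now contains 6, which forces R6C2 = 2.
Cage o needs sum 8, so R6C3 = 5.
Cage i has product 90; hence R1C4 = 6.
6 is placed in column 5, so R1C5 = 5.
Column 2 already has 6, so R3C2 = 3.
Column 3 now contains 3, so R3C3 = 6.
5 is placed in column 5, leaving R3C5 = 2.
Row 4 now contains 4, leaving R4C4 = 2.
2 is placed in row 3, which forces R3C4 = 5.
Completed grid: 3 4 1 6 5 2 / 2 1 4 3 6 5 / 1 3 6 5 2 4 / 6 5 3 2 4 1 / 5 6 2 4 1 3 / 4 2 5 1 3 6.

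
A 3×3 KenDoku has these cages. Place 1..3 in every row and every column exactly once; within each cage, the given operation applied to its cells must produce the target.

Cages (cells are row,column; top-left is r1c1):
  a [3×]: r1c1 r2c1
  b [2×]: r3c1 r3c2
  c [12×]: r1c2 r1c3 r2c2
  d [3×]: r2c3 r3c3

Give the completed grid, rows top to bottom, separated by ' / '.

1 3 2 / 3 2 1 / 2 1 3

Cage c needs product 12, which forces r1c2 = 3.
Cage c needs product 12, which forces r1c3 = 2.
Cage c has product 12, which forces r2c2 = 2.
Column 2 already has 2; hence r3c2 = 1.
Row 3 already has 1, which forces r3c3 = 3.
Row 1 now contains 3, so r1c1 = 1.
The two cells of cage a must have product 3; hence r2c1 = 3.
3 is placed in column 3, leaving r2c3 = 1.
Row 3 already has 1, which forces r3c1 = 2.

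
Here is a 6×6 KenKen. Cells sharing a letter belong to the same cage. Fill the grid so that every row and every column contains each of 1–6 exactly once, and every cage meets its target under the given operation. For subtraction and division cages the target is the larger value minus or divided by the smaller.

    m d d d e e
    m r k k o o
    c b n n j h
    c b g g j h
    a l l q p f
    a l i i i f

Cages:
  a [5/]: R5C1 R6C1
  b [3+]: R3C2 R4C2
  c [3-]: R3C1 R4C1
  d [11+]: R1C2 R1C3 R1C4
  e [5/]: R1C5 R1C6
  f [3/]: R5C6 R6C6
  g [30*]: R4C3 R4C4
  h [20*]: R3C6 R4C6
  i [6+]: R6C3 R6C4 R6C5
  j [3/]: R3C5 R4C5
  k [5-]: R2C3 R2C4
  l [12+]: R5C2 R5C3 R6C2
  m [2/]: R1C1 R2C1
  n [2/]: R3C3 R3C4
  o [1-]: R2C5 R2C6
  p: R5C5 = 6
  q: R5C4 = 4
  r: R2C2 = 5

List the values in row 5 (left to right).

1 3 5 4 6 2

Cage r is a single given cell, leaving R2C2 = 5.
Cage q is a single given cell; hence R5C4 = 4.
P is a freebie, leaving R5C5 = 6.
Cage l needs sum 12, which forces R5C3 = 5.
Column 3 already has 5; hence R4C3 = 6.
The two cells of cage g must have product 30, which forces R4C4 = 5.
5 is placed in row 4, so R4C6 = 4.
Row 5 now contains 5; hence R5C1 = 1.
1 is placed in row 5, leaving R5C2 = 3.
Row 5 already has 3, which forces R5C6 = 2.
Cage a's pair has quotient 5, leaving R6C1 = 5.
Column 3 now contains 6, which forces R2C3 = 1.
The two cells of cage k must have difference 5, so R2C4 = 6.
Row 2 already has 1, so R2C6 = 3.
The two cells of cage c must have difference 3, leaving R3C1 = 6.
Column 6 now contains 4, leaving R3C6 = 5.
The two cells of cage c must have difference 3, which forces R4C1 = 3.
3 is placed in row 4; hence R4C5 = 1.
Cage l needs sum 12; hence R6C2 = 4.
Cage f's pair has quotient 3, so R6C6 = 6.
The 3 cells of cage d must have sum 11, leaving R1C2 = 6.
Column 5 already has 1; hence R1C5 = 5.
Column 6 already has 5, so R1C6 = 1.
The two cells of cage b must have sum 3, leaving R3C2 = 1.
Row 3 now contains 1, leaving R3C4 = 2.
Column 5 already has 1; hence R3C5 = 3.
1 is placed in row 4, leaving R4C2 = 2.
Cage i has sum 6, which forces R6C4 = 1.
Column 5 now contains 3, so R6C5 = 2.
Cage d has sum 11, leaving R1C3 = 2.
Column 4 already has 2, leaving R1C4 = 3.
Column 5 now contains 2, so R2C5 = 4.
Row 3 now contains 2; hence R3C3 = 4.
Row 6 already has 2, so R6C3 = 3.
2 is placed in row 1, which forces R1C1 = 4.
Row 2 now contains 4, leaving R2C1 = 2.
Filled in: 4 6 2 3 5 1 / 2 5 1 6 4 3 / 6 1 4 2 3 5 / 3 2 6 5 1 4 / 1 3 5 4 6 2 / 5 4 3 1 2 6.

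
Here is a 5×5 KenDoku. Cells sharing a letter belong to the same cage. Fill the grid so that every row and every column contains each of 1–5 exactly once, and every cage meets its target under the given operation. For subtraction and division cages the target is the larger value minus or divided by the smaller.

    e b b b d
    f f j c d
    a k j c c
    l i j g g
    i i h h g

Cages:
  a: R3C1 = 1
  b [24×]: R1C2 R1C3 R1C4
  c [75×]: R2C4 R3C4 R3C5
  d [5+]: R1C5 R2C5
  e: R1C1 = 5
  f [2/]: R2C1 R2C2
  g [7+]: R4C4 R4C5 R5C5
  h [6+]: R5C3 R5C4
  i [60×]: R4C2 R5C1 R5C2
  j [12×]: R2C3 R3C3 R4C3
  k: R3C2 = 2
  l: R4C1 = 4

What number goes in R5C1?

Cage e is given, leaving R1C1 = 5.
The 3 cells of cage c must have product 75, so R2C4 = 5.
A is a freebie; hence R3C1 = 1.
Cage k is a single given cell, which forces R3C2 = 2.
The 3 cells of cage c must have product 75, which forces R3C4 = 3.
The 3 cells of cage c must have product 75, which forces R3C5 = 5.
Cage l is given, so R4C1 = 4.
Column 1 already has 4, so R5C1 = 3.
Column 1 already has 4; hence R2C1 = 2.
Row 3 now contains 3; hence R3C3 = 4.
Cage i has product 60, so R4C2 = 5.
The 3 cells of cage i must have product 60; hence R5C2 = 4.
4 is placed in row 5; hence R5C5 = 2.
Column 2 already has 4, so R1C2 = 3.
Cage b needs product 24, so R1C3 = 2.
Cage b has product 24, so R1C4 = 4.
4 is placed in row 1; hence R1C5 = 1.
Column 2 already has 4, leaving R2C2 = 1.
Row 2 already has 1; hence R2C3 = 3.
Column 5 already has 1; hence R2C5 = 4.
Column 3 already has 3, which forces R4C3 = 1.
Cage g needs sum 7, leaving R4C4 = 2.
The 3 cells of cage g must have sum 7, leaving R4C5 = 3.
Row 5 now contains 2, leaving R5C3 = 5.
Row 5 now contains 2, so R5C4 = 1.
The full grid is 5 3 2 4 1 / 2 1 3 5 4 / 1 2 4 3 5 / 4 5 1 2 3 / 3 4 5 1 2.

3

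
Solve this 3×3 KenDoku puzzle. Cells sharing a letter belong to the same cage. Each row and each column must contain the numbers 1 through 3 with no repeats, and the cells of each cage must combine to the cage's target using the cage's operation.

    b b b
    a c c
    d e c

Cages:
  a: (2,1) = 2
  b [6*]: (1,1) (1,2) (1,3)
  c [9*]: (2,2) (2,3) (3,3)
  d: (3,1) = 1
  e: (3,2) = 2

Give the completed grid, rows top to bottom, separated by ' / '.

Cage a is a single given cell, so (2,1) = 2.
Cage c has product 9, leaving (2,2) = 3.
Cage c has product 9, so (2,3) = 1.
Cage d is a single given cell, leaving (3,1) = 1.
Cage e is a single given cell, leaving (3,2) = 2.
The 3 cells of cage c must have product 9, leaving (3,3) = 3.
1 is placed in column 1; hence (1,1) = 3.
Column 2 already has 2, so (1,2) = 1.
3 is placed in column 3, leaving (1,3) = 2.

3 1 2 / 2 3 1 / 1 2 3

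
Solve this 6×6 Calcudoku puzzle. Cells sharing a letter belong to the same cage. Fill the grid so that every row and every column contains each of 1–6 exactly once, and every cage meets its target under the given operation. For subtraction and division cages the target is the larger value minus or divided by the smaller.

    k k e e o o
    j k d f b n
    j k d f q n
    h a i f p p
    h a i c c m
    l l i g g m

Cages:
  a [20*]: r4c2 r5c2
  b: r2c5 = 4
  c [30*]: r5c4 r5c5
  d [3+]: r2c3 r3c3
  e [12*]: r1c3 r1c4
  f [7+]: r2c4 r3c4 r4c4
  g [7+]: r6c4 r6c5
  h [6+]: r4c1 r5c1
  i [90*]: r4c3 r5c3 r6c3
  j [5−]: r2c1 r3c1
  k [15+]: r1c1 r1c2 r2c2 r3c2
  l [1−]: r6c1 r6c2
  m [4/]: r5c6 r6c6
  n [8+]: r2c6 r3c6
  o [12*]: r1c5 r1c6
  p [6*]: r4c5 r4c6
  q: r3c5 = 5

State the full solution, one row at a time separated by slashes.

Cage b is given; hence r2c5 = 4.
Q is a freebie, which forces r3c5 = 5.
Column 5 already has 5; hence r5c5 = 6.
Row 5 already has 6, leaving r5c4 = 5.
The two cells of cage a must have product 20, so r4c2 = 5.
5 is placed in row 4, which forces r4c3 = 6.
5 is placed in row 5, leaving r5c2 = 4.
5 is placed in row 5; hence r5c3 = 3.
Row 5 already has 4, leaving r5c6 = 1.
Column 3 already has 6, leaving r6c3 = 5.
Column 6 now contains 1, which forces r6c6 = 4.
The two cells of cage o must have product 12, which forces r1c5 = 2.
Column 6 now contains 4, leaving r1c6 = 6.
Cage h needs two cells with sum 6, leaving r4c1 = 4.
2 is placed in column 5, leaving r4c5 = 3.
Row 4 already has 3, which forces r4c6 = 2.
1 is placed in row 5, which forces r5c1 = 2.
4 is placed in row 6, leaving r6c4 = 6.
Cage g needs two cells with sum 7, leaving r6c5 = 1.
4 is placed in column 1, leaving r1c1 = 5.
Row 1 already has 2, which forces r1c3 = 4.
6 is placed in row 1, leaving r1c4 = 3.
Cage f needs sum 7, leaving r2c4 = 2.
Column 6 already has 2, which forces r2c6 = 5.
The 3 cells of cage f must have sum 7, leaving r3c4 = 4.
Column 6 already has 2, leaving r3c6 = 3.
Row 4 already has 2; hence r4c4 = 1.
Row 6 now contains 1, which forces r6c1 = 3.
The two cells of cage l must have difference 1, which forces r6c2 = 2.
Row 1 already has 3; hence r1c2 = 1.
The 4 cells of cage k must have sum 15, so r2c2 = 3.
2 is placed in row 2; hence r2c3 = 1.
Cage k has sum 15; hence r3c2 = 6.
Cage d's pair has sum 3, leaving r3c3 = 2.
Row 2 now contains 1, which forces r2c1 = 6.
Row 3 already has 6, leaving r3c1 = 1.

5 1 4 3 2 6 / 6 3 1 2 4 5 / 1 6 2 4 5 3 / 4 5 6 1 3 2 / 2 4 3 5 6 1 / 3 2 5 6 1 4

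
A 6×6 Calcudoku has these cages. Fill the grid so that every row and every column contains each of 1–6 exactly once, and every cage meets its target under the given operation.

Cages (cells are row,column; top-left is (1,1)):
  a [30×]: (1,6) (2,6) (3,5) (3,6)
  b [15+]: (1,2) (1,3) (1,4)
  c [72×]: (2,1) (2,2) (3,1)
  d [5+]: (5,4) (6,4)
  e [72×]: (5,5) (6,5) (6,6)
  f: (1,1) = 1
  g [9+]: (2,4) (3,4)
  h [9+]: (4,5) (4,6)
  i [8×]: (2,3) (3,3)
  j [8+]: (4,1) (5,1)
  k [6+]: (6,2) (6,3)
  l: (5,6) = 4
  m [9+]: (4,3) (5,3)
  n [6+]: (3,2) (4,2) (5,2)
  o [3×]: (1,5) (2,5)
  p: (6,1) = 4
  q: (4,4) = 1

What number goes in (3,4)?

Cage f is a single given cell, which forces (1,1) = 1.
Row 1 now contains 1, leaving (1,5) = 3.
Column 5 already has 3, which forces (2,5) = 1.
Q is a freebie, leaving (4,4) = 1.
L is a freebie; hence (5,6) = 4.
P is a freebie; hence (6,1) = 4.
The 4 cells of cage a must have product 30, which forces (2,6) = 3.
The 4 cells of cage a must have product 30; hence (3,6) = 1.
3 is placed in column 6, so (4,6) = 5.
4 is placed in row 5, leaving (5,5) = 6.
The 3 cells of cage e must have product 72, leaving (6,5) = 2.
Cage e needs product 72, so (6,6) = 6.
Column 6 already has 5, so (1,6) = 2.
Column 5 now contains 2; hence (3,5) = 5.
6 is placed in column 5, so (4,5) = 4.
Cage n has sum 6, leaving (5,2) = 1.
Cage d needs two cells with sum 5, which forces (5,4) = 2.
Column 2 already has 1, which forces (6,2) = 5.
Row 6 already has 5, leaving (6,3) = 1.
Row 6 already has 2, so (6,4) = 3.
The two cells of cage g must have sum 9, which forces (2,4) = 5.
Column 4 already has 3, which forces (3,4) = 4.
Cage j needs two cells with sum 8, leaving (4,1) = 3.
3 is placed in row 4, which forces (4,2) = 2.
Row 4 already has 4, leaving (4,3) = 6.
2 is placed in row 5, so (5,1) = 5.
Cage m needs two cells with sum 9; hence (5,3) = 3.
Cage b has sum 15; hence (1,2) = 4.
The 3 cells of cage b must have sum 15, which forces (1,3) = 5.
4 is placed in column 4, so (1,4) = 6.
Cage c has product 72, which forces (2,1) = 2.
Cage c needs product 72; hence (2,2) = 6.
Cage i's pair has product 8, leaving (2,3) = 4.
Column 1 already has 3, so (3,1) = 6.
Column 2 already has 2; hence (3,2) = 3.
Row 3 already has 4; hence (3,3) = 2.
Completed grid: 1 4 5 6 3 2 / 2 6 4 5 1 3 / 6 3 2 4 5 1 / 3 2 6 1 4 5 / 5 1 3 2 6 4 / 4 5 1 3 2 6.

4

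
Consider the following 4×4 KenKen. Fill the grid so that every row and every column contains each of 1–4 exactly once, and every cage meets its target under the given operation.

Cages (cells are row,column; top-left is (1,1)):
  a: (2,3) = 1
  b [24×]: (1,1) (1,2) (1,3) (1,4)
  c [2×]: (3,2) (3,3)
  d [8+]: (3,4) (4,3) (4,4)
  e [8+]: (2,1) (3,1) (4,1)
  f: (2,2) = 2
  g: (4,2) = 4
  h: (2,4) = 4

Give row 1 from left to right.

2 3 4 1

Cage f is given, leaving (2,2) = 2.
Cage a is given; hence (2,3) = 1.
Cage h is a single given cell, leaving (2,4) = 4.
2 is placed in column 2, leaving (3,2) = 1.
Column 3 already has 1, which forces (3,3) = 2.
Row 3 now contains 2; hence (3,4) = 3.
Cage g is given, so (4,2) = 4.
4 is placed in row 4, which forces (4,3) = 3.
Column 2 already has 4, so (1,2) = 3.
Column 3 already has 3; hence (1,3) = 4.
Row 2 already has 4, so (2,1) = 3.
Row 3 already has 3, so (3,1) = 4.
Row 4 already has 3, so (4,1) = 1.
The 3 cells of cage d must have sum 8, so (4,4) = 2.
Column 1 already has 1, leaving (1,1) = 2.
Column 4 now contains 2, so (1,4) = 1.
Completed grid: 2 3 4 1 / 3 2 1 4 / 4 1 2 3 / 1 4 3 2.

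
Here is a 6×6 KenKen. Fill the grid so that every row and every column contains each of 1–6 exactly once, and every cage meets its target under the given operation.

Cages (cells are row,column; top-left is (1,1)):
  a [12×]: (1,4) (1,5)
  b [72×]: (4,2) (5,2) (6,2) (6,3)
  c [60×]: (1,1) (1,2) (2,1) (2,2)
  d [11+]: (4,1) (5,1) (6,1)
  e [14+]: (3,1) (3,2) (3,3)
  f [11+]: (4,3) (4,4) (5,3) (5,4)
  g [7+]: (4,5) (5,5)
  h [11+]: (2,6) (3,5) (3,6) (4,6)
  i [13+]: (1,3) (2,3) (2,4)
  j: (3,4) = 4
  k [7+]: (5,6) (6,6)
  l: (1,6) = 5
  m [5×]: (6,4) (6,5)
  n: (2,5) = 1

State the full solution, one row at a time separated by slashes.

1 4 3 2 6 5 / 3 5 4 6 1 2 / 6 3 5 4 2 1 / 5 1 2 3 4 6 / 2 6 1 5 3 4 / 4 2 6 1 5 3

Cage l is a single given cell, leaving (1,6) = 5.
Cage n is given, so (2,5) = 1.
J is a freebie, leaving (3,4) = 4.
1 is placed in column 5, which forces (6,5) = 5.
5 is placed in row 6, so (6,4) = 1.
Row 3 needs a 1, and only (3,6) is open for it.
The only place for 2 in row 3 is (3,5).
The only place for 6 in column 5 is (1,5).
Cage a needs two cells with product 12, leaving (1,4) = 2.
The only place for 2 in row 2 is (2,6).
2 is placed in column 6, leaving (4,6) = 6.
Column 3 needs a 5, and only (3,3) is open for it.
The only place for 5 in column 2 is (2,2).
The only place for 6 in column 4 is (2,4).
Column 3 needs a 6, and only (6,3) is open for it.
In column 2, 2 can only go at (6,2), so (6,2) = 2.
The 4 cells of cage b must have product 72, which forces (4,2) = 1.
1 is placed in row 4, which forces (4,3) = 2.
The 4 cells of cage b must have product 72, so (5,2) = 6.
2 is placed in column 3, so (5,3) = 1.
The 4 cells of cage c must have product 60, so (1,1) = 1.
Cage e has sum 14, so (3,1) = 6.
6 is placed in column 2, so (3,2) = 3.
Row 4 now contains 2; hence (4,1) = 5.
5 is placed in row 4, which forces (4,4) = 3.
3 is placed in row 4; hence (4,5) = 4.
The 3 cells of cage d must have sum 11; hence (5,1) = 2.
Column 4 now contains 3, leaving (5,4) = 5.
Column 5 already has 4, which forces (5,5) = 3.
Row 5 already has 3, so (5,6) = 4.
Cage d has sum 11, so (6,1) = 4.
4 is placed in column 6, which forces (6,6) = 3.
Column 2 now contains 3, leaving (1,2) = 4.
Row 1 already has 4, leaving (1,3) = 3.
Column 1 now contains 4, so (2,1) = 3.
Column 3 now contains 3, so (2,3) = 4.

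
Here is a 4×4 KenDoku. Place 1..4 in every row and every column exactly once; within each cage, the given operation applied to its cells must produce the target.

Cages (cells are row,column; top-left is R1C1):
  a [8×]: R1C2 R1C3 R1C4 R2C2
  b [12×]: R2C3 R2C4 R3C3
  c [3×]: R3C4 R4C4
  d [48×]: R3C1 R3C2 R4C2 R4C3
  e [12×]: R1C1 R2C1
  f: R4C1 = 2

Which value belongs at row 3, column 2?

4

The 4 cells of cage a must have product 8; hence R2C2 = 1.
Cage f is a single given cell, leaving R4C1 = 2.
The only place for 3 in row 1 is R1C1.
Column 1 already has 3, which forces R2C1 = 4.
Row 2 now contains 4; hence R2C3 = 3.
Row 2 already has 3, so R2C4 = 2.
4 is placed in column 1, which forces R3C1 = 1.
Row 3 now contains 1, leaving R3C3 = 2.
Row 3 now contains 1; hence R3C4 = 3.
Column 4 already has 3; hence R4C4 = 1.
Cage a needs product 8, which forces R1C2 = 2.
The 4 cells of cage a must have product 8, so R1C3 = 1.
1 is placed in column 4, so R1C4 = 4.
Row 3 now contains 3, leaving R3C2 = 4.
Cage d has product 48, so R4C2 = 3.
Row 4 already has 1, so R4C3 = 4.
The full grid is 3 2 1 4 / 4 1 3 2 / 1 4 2 3 / 2 3 4 1.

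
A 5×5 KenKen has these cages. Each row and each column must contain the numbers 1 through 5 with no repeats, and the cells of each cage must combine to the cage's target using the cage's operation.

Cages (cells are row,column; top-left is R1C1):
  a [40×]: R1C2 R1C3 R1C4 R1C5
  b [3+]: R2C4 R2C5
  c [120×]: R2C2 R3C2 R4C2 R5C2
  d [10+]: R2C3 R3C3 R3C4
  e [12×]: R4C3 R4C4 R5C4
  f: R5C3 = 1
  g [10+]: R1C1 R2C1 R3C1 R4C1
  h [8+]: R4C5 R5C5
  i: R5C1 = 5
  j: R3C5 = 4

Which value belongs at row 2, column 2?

3

J is a freebie, which forces R3C5 = 4.
I is a freebie, so R5C1 = 5.
Cage f is given, so R5C3 = 1.
5 is placed in row 5, so R5C5 = 3.
Column 5 already has 3, which forces R4C5 = 5.
The only place for 3 in row 1 is R1C1.
Column 2 needs a 1, and only R1C2 is open for it.
Row 1 already has 1; hence R1C5 = 2.
2 is placed in column 5, so R2C5 = 1.
Row 2 already has 1, so R2C4 = 2.
2 is placed in column 4; hence R5C4 = 4.
Cage a has product 40, leaving R1C3 = 4.
Column 4 now contains 4; hence R1C4 = 5.
Row 2 already has 2, leaving R2C1 = 4.
The 3 cells of cage e must have product 12, so R4C3 = 3.
The 3 cells of cage e must have product 12, leaving R4C4 = 1.
Row 5 already has 4; hence R5C2 = 2.
3 is placed in column 3, leaving R2C3 = 5.
The 4 cells of cage g must have sum 10, so R3C1 = 1.
Cage d needs sum 10; hence R3C3 = 2.
Column 4 now contains 1, which forces R3C4 = 3.
1 is placed in row 4, leaving R4C1 = 2.
Row 4 now contains 3, so R4C2 = 4.
Row 2 already has 5, so R2C2 = 3.
Row 3 now contains 3; hence R3C2 = 5.
The full grid is 3 1 4 5 2 / 4 3 5 2 1 / 1 5 2 3 4 / 2 4 3 1 5 / 5 2 1 4 3.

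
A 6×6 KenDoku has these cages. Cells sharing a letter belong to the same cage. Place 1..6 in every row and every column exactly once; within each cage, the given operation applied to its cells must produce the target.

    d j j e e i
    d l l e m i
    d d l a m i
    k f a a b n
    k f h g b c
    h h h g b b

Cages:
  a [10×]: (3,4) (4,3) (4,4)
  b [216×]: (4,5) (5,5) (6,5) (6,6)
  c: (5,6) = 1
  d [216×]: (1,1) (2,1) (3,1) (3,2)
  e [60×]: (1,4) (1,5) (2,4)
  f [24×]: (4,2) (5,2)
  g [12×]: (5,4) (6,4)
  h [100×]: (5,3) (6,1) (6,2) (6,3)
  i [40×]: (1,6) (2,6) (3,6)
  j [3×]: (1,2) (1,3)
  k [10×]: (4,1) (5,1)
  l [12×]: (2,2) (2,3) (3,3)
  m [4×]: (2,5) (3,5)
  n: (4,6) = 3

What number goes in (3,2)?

Cage n is a single given cell, so (4,6) = 3.
The 4 cells of cage h must have product 100, leaving (5,3) = 5.
Cage c is a single given cell, which forces (5,6) = 1.
3 is placed in column 6; hence (6,6) = 6.
Cage k's pair has product 10, so (4,1) = 5.
Row 5 now contains 5, so (5,1) = 2.
Cage d needs product 216, leaving (3,2) = 3.
The 3 cells of cage a must have product 10, which forces (3,4) = 5.
Cage h has product 100, which forces (6,2) = 5.
Column 2 now contains 3, which forces (1,2) = 1.
Cage j's pair has product 3; hence (1,3) = 3.
Cage e needs product 60, leaving (1,5) = 5.
The 4 cells of cage d must have product 216, so (2,1) = 3.
Cage i has product 40; hence (2,6) = 5.
In row 2, 4 can only go at (2,5), so (2,5) = 4.
Column 5 now contains 4, leaving (3,5) = 1.
Cage l needs product 12, which forces (2,3) = 1.
1 is placed in column 3, so (4,3) = 2.
Row 4 now contains 2; hence (4,4) = 1.
Row 4 now contains 2, leaving (4,5) = 6.
Column 5 already has 6, which forces (5,5) = 3.
1 is placed in column 3, leaving (6,3) = 4.
Column 5 now contains 3, so (6,5) = 2.
Cage l needs product 12, which forces (2,2) = 2.
2 is placed in row 2; hence (2,4) = 6.
Column 3 now contains 2; hence (3,3) = 6.
Row 4 already has 6, leaving (4,2) = 4.
Cage f's pair has product 24, so (5,2) = 6.
Cage g needs two cells with product 12; hence (5,4) = 4.
4 is placed in row 6, which forces (6,1) = 1.
Row 6 now contains 2, leaving (6,4) = 3.
Cage d has product 216; hence (1,1) = 6.
6 is placed in column 4, so (1,4) = 2.
2 is placed in row 1, which forces (1,6) = 4.
Row 3 already has 6, so (3,1) = 4.
Column 6 already has 4, leaving (3,6) = 2.
Completed grid: 6 1 3 2 5 4 / 3 2 1 6 4 5 / 4 3 6 5 1 2 / 5 4 2 1 6 3 / 2 6 5 4 3 1 / 1 5 4 3 2 6.

3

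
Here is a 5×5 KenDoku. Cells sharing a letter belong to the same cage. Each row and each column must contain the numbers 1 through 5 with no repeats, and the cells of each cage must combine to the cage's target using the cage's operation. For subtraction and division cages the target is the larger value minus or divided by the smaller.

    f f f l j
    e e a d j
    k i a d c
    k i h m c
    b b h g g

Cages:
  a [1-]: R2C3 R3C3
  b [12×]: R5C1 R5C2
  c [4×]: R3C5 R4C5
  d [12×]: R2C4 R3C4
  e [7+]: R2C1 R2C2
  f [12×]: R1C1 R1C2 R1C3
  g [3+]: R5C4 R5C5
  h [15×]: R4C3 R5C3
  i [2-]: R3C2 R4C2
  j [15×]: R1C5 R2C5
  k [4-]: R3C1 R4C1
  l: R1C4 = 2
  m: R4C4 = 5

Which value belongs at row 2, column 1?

2

Cage l is a single given cell, which forces R1C4 = 2.
Cage m is a single given cell, so R4C4 = 5.
Column 4 already has 2, so R5C4 = 1.
Row 5 already has 1, so R5C5 = 2.
Cage k needs two cells with difference 4, which forces R3C1 = 5.
Row 4 already has 5, which forces R4C1 = 1.
Row 4 already has 5, which forces R4C3 = 3.
1 is placed in row 4, leaving R4C5 = 4.
Cage h's pair has product 15, leaving R5C3 = 5.
Cage i needs two cells with difference 2, which forces R3C2 = 4.
4 is placed in row 3; hence R3C4 = 3.
Column 5 already has 4, so R3C5 = 1.
Row 4 already has 4, which forces R4C2 = 2.
Column 2 already has 4, leaving R5C2 = 3.
Cage f has product 12, leaving R1C1 = 3.
3 is placed in column 2, so R1C2 = 1.
Cage f has product 12, leaving R1C3 = 4.
Row 1 now contains 3, leaving R1C5 = 5.
Cage e's pair has sum 7, leaving R2C1 = 2.
3 is placed in column 2; hence R2C2 = 5.
The two cells of cage a must have difference 1, so R2C3 = 1.
Column 4 now contains 3, leaving R2C4 = 4.
5 is placed in column 5; hence R2C5 = 3.
Row 3 already has 1, leaving R3C3 = 2.
Row 5 now contains 3, leaving R5C1 = 4.
The full grid is 3 1 4 2 5 / 2 5 1 4 3 / 5 4 2 3 1 / 1 2 3 5 4 / 4 3 5 1 2.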